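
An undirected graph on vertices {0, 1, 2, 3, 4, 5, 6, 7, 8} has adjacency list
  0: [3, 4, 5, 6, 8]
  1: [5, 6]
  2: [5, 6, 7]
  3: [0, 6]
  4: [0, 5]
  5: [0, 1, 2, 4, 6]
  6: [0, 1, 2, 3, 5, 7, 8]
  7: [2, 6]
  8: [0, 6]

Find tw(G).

2

A width-2 tree decomposition is:
Bags: B1 = {0, 6, 8}  B2 = {0, 3, 6}  B3 = {0, 5, 6}  B4 = {2, 5, 6}  B5 = {2, 6, 7}  B6 = {1, 5, 6}  B7 = {0, 4, 5}
Tree: B1–B2, B1–B3, B3–B4, B4–B5, B3–B6, B3–B7
Each bag holds 3 vertices, so the decomposition has width 2, which upper-bounds the treewidth. On the other hand G contains the 3-clique {0, 4, 5}. A clique must lie in a single bag of any decomposition, so no decomposition can have width below 2. Therefore the treewidth is 2.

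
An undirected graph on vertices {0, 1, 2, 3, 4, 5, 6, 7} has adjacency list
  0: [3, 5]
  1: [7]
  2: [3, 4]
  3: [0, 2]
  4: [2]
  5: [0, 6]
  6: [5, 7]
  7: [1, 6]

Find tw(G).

A width-1 tree decomposition is:
Bags: B1 = {1, 7}  B2 = {6, 7}  B3 = {5, 6}  B4 = {0, 5}  B5 = {0, 3}  B6 = {2, 3}  B7 = {2, 4}
Tree: B1–B2, B2–B3, B3–B4, B4–B5, B5–B6, B6–B7
The largest bag has 2 vertices, giving width 1; this decomposition certifies tw(G) ≤ 1. Any graph with an edge has treewidth ≥ 1, and G has the edge 1–7. Hence tw(G) = 1 exactly.

1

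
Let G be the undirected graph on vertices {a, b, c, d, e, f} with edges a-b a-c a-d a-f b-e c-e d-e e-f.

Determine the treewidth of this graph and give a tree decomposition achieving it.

Treewidth 2.
One such decomposition:
Bags: B1 = {a, d, e}  B2 = {a, e, f}  B3 = {a, b, e}  B4 = {a, c, e}
Tree: B1–B2, B2–B3, B3–B4

The largest bag has 3 vertices, giving width 2; this decomposition certifies tw(G) ≤ 2. The edges d–a–f–e–d form a cycle, so G is not a tree and its treewidth is at least 2. The upper and lower bounds meet at 2, so that is the treewidth.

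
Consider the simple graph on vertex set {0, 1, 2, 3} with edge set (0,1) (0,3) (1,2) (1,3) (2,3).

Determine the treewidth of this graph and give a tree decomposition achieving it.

Each bag holds 3 vertices, so the decomposition has width 2, which upper-bounds the treewidth. For the lower bound, the 3 vertices {0, 1, 3} are pairwise adjacent, and any tree decomposition puts a clique entirely inside one bag — forcing width ≥ 2. Therefore the treewidth is 2.

Treewidth 2.
One optimal decomposition is:
Bags: B1 = {1, 2, 3}  B2 = {0, 1, 3}
Tree: B1–B2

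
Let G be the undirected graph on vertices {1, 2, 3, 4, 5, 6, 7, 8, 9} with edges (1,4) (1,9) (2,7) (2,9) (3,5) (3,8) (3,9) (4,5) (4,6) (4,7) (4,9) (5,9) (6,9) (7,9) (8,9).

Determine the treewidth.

2

A width-2 tree decomposition is:
Bags: B1 = {4, 7, 9}  B2 = {4, 5, 9}  B3 = {1, 4, 9}  B4 = {3, 5, 9}  B5 = {2, 7, 9}  B6 = {3, 8, 9}  B7 = {4, 6, 9}
Tree: B1–B2, B1–B3, B2–B4, B1–B5, B4–B6, B2–B7
Every bag has size at most 3, so the width is 3 − 1 = 2 and tw(G) ≤ 2. For the lower bound, the 3 vertices {3, 8, 9} are pairwise adjacent, and any tree decomposition puts a clique entirely inside one bag — forcing width ≥ 2. Hence tw(G) = 2 exactly.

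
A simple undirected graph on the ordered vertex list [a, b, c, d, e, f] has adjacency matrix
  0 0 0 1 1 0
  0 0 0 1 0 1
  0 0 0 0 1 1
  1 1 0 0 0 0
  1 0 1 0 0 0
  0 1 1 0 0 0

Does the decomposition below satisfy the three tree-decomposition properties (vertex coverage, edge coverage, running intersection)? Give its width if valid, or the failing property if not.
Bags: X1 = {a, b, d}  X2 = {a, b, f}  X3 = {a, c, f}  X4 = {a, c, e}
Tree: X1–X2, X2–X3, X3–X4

Checking the three conditions: (i) the bags cover all of {a, b, c, d, e, f}; (ii) for each edge, some bag contains both endpoints; (iii) the bags containing any fixed vertex form a subtree. All hold, so the decomposition is valid with width 3 − 1 = 2.

Yes; width 2.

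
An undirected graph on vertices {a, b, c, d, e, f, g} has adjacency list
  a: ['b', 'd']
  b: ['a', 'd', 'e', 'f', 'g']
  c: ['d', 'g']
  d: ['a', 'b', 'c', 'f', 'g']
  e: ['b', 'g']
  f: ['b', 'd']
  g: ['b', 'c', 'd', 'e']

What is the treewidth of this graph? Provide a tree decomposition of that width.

The largest bag has 3 vertices, giving width 2; this decomposition certifies tw(G) ≤ 2. For the lower bound, the 3 vertices {c, d, g} are pairwise adjacent, and any tree decomposition puts a clique entirely inside one bag — forcing width ≥ 2. The upper and lower bounds meet at 2, so that is the treewidth.

Treewidth 2.
One optimal decomposition is:
Bags: B1 = {b, d, g}  B2 = {b, d, f}  B3 = {b, e, g}  B4 = {c, d, g}  B5 = {a, b, d}
Tree: B1–B2, B1–B3, B1–B4, B2–B5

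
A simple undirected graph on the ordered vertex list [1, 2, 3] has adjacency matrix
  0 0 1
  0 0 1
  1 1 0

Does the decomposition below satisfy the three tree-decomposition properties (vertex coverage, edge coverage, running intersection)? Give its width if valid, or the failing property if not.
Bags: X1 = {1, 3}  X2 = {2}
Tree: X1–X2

A tree decomposition must satisfy three properties: every vertex lies in some bag; for every edge, both endpoints lie together in some bag; and for every vertex, the bags containing it form a connected subtree. Here edge (3,2) lies in no bag, so the decomposition is invalid.

No — edge (3,2) lies in no bag.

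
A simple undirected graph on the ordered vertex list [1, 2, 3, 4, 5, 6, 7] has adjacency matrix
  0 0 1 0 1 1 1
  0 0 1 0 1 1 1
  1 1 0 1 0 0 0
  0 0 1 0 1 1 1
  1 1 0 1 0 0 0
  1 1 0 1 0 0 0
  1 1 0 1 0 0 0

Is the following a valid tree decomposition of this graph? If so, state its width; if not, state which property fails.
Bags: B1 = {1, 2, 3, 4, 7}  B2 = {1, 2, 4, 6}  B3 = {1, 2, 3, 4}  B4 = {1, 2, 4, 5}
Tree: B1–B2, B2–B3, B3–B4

A tree decomposition must satisfy three properties: every vertex lies in some bag; for every edge, both endpoints lie together in some bag; and for every vertex, the bags containing it form a connected subtree. Here bags containing vertex 3 are not connected in the tree, so the decomposition is invalid.

No — bags containing vertex 3 are not connected in the tree.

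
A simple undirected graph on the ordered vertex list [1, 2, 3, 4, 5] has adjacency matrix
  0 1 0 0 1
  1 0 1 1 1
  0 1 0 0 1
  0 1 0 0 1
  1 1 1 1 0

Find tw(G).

2

A width-2 tree decomposition is:
Bags: B1 = {1, 2, 5}  B2 = {2, 3, 5}  B3 = {2, 4, 5}
Tree: B1–B2, B2–B3
The largest bag has 3 vertices, giving width 2; this decomposition certifies tw(G) ≤ 2. Conversely, {1, 2, 5} is a clique of size 3, and the vertices of any clique must share a bag in every tree decomposition; so some bag has ≥ 3 vertices and tw(G) ≥ 2. Combining the bounds, tw(G) = 2.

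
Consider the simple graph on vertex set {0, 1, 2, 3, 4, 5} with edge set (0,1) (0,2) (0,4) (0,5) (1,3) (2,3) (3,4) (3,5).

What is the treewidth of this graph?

2

A width-2 tree decomposition is:
Bags: B1 = {0, 3, 5}  B2 = {0, 2, 3}  B3 = {0, 3, 4}  B4 = {0, 1, 3}
Tree: B1–B2, B2–B3, B3–B4
Every bag has size at most 3, so the width is 3 − 1 = 2 and tw(G) ≤ 2. Since 5–0–2–3–5 is a cycle in G, G is not acyclic. Forests are exactly the graphs of treewidth ≤ 1, so tw(G) ≥ 2. The upper and lower bounds meet at 2, so that is the treewidth.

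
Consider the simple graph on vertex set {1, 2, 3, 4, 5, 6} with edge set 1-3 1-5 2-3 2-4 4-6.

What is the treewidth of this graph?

A width-1 tree decomposition is:
Bags: B1 = {4, 6}  B2 = {2, 4}  B3 = {2, 3}  B4 = {1, 3}  B5 = {1, 5}
Tree: B1–B2, B2–B3, B3–B4, B4–B5
The largest bag has 2 vertices, giving width 1; this decomposition certifies tw(G) ≤ 1. Any graph with an edge has treewidth ≥ 1, and G has the edge 6–4. The upper and lower bounds meet at 1, so that is the treewidth.

1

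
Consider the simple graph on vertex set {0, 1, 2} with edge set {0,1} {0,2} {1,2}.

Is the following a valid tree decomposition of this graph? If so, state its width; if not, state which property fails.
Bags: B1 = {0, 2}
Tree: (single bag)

A tree decomposition must satisfy three properties: every vertex lies in some bag; for every edge, both endpoints lie together in some bag; and for every vertex, the bags containing it form a connected subtree. Here vertex 1 appears in no bag, so the decomposition is invalid.

No — vertex 1 appears in no bag.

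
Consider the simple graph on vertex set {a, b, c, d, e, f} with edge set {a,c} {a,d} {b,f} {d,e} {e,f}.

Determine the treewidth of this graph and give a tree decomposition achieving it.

The largest bag has 2 vertices, giving width 1; this decomposition certifies tw(G) ≤ 1. G has an edge, so its treewidth is at least 1. The upper and lower bounds meet at 1, so that is the treewidth.

Treewidth 1.
Bags: B1 = {a, c}  B2 = {a, d}  B3 = {d, e}  B4 = {e, f}  B5 = {b, f}
Tree: B1–B2, B2–B3, B3–B4, B4–B5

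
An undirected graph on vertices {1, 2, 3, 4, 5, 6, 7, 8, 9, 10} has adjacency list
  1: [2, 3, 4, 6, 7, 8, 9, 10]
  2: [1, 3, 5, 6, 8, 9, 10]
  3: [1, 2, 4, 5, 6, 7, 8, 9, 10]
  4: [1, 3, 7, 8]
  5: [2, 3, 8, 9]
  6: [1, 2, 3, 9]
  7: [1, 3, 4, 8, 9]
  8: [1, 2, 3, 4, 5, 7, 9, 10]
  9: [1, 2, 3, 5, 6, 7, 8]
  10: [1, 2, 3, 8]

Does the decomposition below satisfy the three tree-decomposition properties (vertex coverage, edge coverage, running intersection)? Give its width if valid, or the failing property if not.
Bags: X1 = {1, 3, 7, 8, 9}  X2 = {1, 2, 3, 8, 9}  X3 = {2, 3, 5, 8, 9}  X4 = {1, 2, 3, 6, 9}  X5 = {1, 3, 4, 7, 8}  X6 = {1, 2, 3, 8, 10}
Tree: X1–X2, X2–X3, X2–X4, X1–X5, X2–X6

Yes; width 4.

Every vertex of G appears in some bag (union = {1, 2, 3, 4, 5, 6, 7, 8, 9, 10}); every edge is covered by a bag; and for each vertex v the set of bags containing v is connected in the bag tree. The decomposition is therefore valid. The largest bag has 5 vertices, so the width is 4.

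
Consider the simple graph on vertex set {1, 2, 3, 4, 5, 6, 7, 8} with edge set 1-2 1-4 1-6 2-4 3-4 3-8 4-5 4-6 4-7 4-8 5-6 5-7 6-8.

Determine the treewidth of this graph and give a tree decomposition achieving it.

The largest bag has 3 vertices, giving width 2; this decomposition certifies tw(G) ≤ 2. For the lower bound, the 3 vertices {1, 2, 4} are pairwise adjacent, and any tree decomposition puts a clique entirely inside one bag — forcing width ≥ 2. The upper and lower bounds meet at 2, so that is the treewidth.

Treewidth 2.
One optimal decomposition is:
Bags: B1 = {1, 4, 6}  B2 = {4, 6, 8}  B3 = {1, 2, 4}  B4 = {4, 5, 6}  B5 = {3, 4, 8}  B6 = {4, 5, 7}
Tree: B1–B2, B1–B3, B2–B4, B2–B5, B4–B6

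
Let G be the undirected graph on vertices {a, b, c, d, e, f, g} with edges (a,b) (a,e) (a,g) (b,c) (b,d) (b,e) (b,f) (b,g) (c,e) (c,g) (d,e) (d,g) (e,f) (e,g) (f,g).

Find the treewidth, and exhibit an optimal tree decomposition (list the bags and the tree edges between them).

The largest bag has 4 vertices, giving width 3; this decomposition certifies tw(G) ≤ 3. Conversely, {b, d, e, g} is a clique of size 4, and the vertices of any clique must share a bag in every tree decomposition; so some bag has ≥ 4 vertices and tw(G) ≥ 3. Combining the bounds, tw(G) = 3.

Treewidth 3.
One optimal decomposition is:
Bags: B1 = {b, c, e, g}  B2 = {b, d, e, g}  B3 = {b, e, f, g}  B4 = {a, b, e, g}
Tree: B1–B2, B1–B3, B1–B4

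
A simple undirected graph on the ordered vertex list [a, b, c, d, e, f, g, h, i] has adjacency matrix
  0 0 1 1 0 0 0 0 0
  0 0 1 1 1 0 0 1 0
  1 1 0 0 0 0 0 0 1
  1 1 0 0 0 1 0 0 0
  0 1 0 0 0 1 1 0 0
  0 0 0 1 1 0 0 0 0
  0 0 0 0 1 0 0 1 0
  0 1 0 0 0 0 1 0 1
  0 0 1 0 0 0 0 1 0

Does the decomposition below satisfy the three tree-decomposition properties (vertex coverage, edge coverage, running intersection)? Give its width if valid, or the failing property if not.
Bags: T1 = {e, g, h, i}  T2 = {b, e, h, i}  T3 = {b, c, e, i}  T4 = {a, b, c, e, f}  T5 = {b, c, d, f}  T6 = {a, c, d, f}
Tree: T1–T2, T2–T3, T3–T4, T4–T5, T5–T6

A tree decomposition must satisfy three properties: every vertex lies in some bag; for every edge, both endpoints lie together in some bag; and for every vertex, the bags containing it form a connected subtree. Here bags containing vertex a are not connected in the tree, so the decomposition is invalid.

No — bags containing vertex a are not connected in the tree.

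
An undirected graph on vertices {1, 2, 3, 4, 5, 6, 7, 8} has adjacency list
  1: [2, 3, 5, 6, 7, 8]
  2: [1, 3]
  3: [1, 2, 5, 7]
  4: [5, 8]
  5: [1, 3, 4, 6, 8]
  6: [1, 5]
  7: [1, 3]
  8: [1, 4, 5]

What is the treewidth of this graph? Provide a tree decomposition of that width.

Each bag holds 3 vertices, so the decomposition has width 2, which upper-bounds the treewidth. For the lower bound, the 3 vertices {1, 5, 8} are pairwise adjacent, and any tree decomposition puts a clique entirely inside one bag — forcing width ≥ 2. Therefore the treewidth is 2.

Treewidth 2.
One optimal decomposition is:
Bags: B1 = {1, 3, 7}  B2 = {1, 3, 5}  B3 = {1, 5, 8}  B4 = {1, 5, 6}  B5 = {4, 5, 8}  B6 = {1, 2, 3}
Tree: B1–B2, B2–B3, B3–B4, B3–B5, B1–B6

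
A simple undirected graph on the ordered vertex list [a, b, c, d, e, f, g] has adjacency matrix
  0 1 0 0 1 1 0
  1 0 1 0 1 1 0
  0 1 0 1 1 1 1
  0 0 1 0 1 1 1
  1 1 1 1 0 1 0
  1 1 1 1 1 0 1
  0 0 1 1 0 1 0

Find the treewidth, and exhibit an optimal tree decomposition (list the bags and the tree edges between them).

Every bag has size at most 4, so the width is 4 − 1 = 3 and tw(G) ≤ 3. For the lower bound, the 4 vertices {c, d, f, g} are pairwise adjacent, and any tree decomposition puts a clique entirely inside one bag — forcing width ≥ 3. Hence tw(G) = 3 exactly.

Treewidth 3.
One such decomposition:
Bags: B1 = {b, c, e, f}  B2 = {c, d, e, f}  B3 = {a, b, e, f}  B4 = {c, d, f, g}
Tree: B1–B2, B1–B3, B2–B4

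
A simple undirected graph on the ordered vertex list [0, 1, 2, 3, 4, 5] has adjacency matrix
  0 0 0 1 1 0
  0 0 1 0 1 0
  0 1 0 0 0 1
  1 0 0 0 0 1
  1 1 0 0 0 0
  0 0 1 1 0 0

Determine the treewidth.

A width-2 tree decomposition is:
Bags: B1 = {0, 3, 5}  B2 = {0, 4, 5}  B3 = {1, 4, 5}  B4 = {1, 2, 5}
Tree: B1–B2, B2–B3, B3–B4
The largest bag has 3 vertices, giving width 2; this decomposition certifies tw(G) ≤ 2. Since 5–3–0–4–1–2–5 is a cycle in G, G is not acyclic. Forests are exactly the graphs of treewidth ≤ 1, so tw(G) ≥ 2. Combining the bounds, tw(G) = 2.

2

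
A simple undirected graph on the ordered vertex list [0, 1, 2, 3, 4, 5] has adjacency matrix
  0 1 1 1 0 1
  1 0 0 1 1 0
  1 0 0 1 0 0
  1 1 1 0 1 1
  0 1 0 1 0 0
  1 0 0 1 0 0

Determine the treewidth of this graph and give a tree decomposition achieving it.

Each bag holds 3 vertices, so the decomposition has width 2, which upper-bounds the treewidth. For the lower bound, the 3 vertices {0, 1, 3} are pairwise adjacent, and any tree decomposition puts a clique entirely inside one bag — forcing width ≥ 2. The upper and lower bounds meet at 2, so that is the treewidth.

Treewidth 2.
One such decomposition:
Bags: B1 = {0, 1, 3}  B2 = {1, 3, 4}  B3 = {0, 3, 5}  B4 = {0, 2, 3}
Tree: B1–B2, B1–B3, B3–B4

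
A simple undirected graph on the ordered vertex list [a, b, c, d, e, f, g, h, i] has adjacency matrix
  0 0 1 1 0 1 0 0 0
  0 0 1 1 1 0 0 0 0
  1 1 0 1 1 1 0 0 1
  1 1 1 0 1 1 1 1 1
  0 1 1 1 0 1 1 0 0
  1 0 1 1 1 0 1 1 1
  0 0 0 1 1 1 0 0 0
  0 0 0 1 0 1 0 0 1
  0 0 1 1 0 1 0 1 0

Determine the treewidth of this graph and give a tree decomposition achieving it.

Treewidth 3.
Bags: B1 = {c, d, f, i}  B2 = {c, d, e, f}  B3 = {d, e, f, g}  B4 = {a, c, d, f}  B5 = {d, f, h, i}  B6 = {b, c, d, e}
Tree: B1–B2, B2–B3, B2–B4, B1–B5, B2–B6

The largest bag has 4 vertices, giving width 3; this decomposition certifies tw(G) ≤ 3. On the other hand G contains the 4-clique {d, e, f, g}. A clique must lie in a single bag of any decomposition, so no decomposition can have width below 3. Combining the bounds, tw(G) = 3.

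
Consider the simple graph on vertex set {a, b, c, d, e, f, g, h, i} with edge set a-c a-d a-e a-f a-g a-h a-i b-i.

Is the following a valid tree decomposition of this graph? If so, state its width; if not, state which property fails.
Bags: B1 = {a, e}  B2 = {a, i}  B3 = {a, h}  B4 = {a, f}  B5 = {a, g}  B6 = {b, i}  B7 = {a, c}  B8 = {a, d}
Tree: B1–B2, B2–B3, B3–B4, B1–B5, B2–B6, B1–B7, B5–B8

Yes; width 1.

Every vertex of G appears in some bag (union = {a, b, c, d, e, f, g, h, i}); every edge is covered by a bag; and for each vertex v the set of bags containing v is connected in the bag tree. The decomposition is therefore valid. The largest bag has 2 vertices, so the width is 1.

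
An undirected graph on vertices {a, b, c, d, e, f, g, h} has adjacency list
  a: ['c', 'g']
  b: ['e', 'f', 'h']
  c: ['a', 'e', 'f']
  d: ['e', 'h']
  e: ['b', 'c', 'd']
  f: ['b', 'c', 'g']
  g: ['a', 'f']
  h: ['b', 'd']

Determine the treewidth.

2

A width-2 tree decomposition is:
Bags: B1 = {d, e, h}  B2 = {b, e, h}  B3 = {b, c, e}  B4 = {b, c, f}  B5 = {a, c, f}  B6 = {a, f, g}
Tree: B1–B2, B2–B3, B3–B4, B4–B5, B5–B6
Each bag holds 3 vertices, so the decomposition has width 2, which upper-bounds the treewidth. For the lower bound, G contains the cycle d–h–b–e–d, so G is not a forest; only forests have treewidth ≤ 1, hence tw(G) ≥ 2. Therefore the treewidth is 2.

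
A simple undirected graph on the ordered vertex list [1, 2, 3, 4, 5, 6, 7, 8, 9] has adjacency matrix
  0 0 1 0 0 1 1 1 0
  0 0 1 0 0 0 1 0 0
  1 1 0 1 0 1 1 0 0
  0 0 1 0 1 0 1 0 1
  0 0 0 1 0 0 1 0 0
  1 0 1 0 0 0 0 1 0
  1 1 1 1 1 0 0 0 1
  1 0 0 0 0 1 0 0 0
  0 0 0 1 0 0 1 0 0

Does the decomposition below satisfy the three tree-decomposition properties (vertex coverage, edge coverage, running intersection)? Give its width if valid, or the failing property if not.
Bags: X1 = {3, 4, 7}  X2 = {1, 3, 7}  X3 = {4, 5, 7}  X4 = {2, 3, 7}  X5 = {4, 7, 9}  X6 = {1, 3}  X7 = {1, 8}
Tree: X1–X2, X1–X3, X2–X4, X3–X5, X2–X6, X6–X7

A tree decomposition must satisfy three properties: every vertex lies in some bag; for every edge, both endpoints lie together in some bag; and for every vertex, the bags containing it form a connected subtree. Here vertex 6 appears in no bag, so the decomposition is invalid.

No — vertex 6 appears in no bag.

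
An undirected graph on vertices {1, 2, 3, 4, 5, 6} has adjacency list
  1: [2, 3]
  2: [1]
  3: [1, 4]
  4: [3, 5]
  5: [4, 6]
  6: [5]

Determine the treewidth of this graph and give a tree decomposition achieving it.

Treewidth 1.
One optimal decomposition is:
Bags: B1 = {3, 4}  B2 = {4, 5}  B3 = {1, 3}  B4 = {5, 6}  B5 = {1, 2}
Tree: B1–B2, B1–B3, B2–B4, B3–B5

Every bag has size at most 2, so the width is 2 − 1 = 1 and tw(G) ≤ 1. Any graph with an edge has treewidth ≥ 1, and G has the edge 4–3. Combining the bounds, tw(G) = 1.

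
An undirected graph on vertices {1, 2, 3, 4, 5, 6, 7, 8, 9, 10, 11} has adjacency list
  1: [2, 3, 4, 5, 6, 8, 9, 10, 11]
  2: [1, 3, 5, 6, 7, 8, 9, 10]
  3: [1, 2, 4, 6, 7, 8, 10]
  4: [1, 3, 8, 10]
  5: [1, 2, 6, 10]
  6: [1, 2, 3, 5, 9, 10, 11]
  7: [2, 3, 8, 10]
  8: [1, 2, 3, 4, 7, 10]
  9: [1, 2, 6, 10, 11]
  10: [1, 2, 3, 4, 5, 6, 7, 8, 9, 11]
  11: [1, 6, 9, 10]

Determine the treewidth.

A width-4 tree decomposition is:
Bags: B1 = {1, 2, 3, 6, 10}  B2 = {1, 2, 3, 8, 10}  B3 = {1, 3, 4, 8, 10}  B4 = {1, 2, 6, 9, 10}  B5 = {2, 3, 7, 8, 10}  B6 = {1, 2, 5, 6, 10}  B7 = {1, 6, 9, 10, 11}
Tree: B1–B2, B2–B3, B1–B4, B2–B5, B4–B6, B4–B7
Every bag has size at most 5, so the width is 5 − 1 = 4 and tw(G) ≤ 4. Conversely, {1, 2, 3, 8, 10} is a clique of size 5, and the vertices of any clique must share a bag in every tree decomposition; so some bag has ≥ 5 vertices and tw(G) ≥ 4. Therefore the treewidth is 4.

4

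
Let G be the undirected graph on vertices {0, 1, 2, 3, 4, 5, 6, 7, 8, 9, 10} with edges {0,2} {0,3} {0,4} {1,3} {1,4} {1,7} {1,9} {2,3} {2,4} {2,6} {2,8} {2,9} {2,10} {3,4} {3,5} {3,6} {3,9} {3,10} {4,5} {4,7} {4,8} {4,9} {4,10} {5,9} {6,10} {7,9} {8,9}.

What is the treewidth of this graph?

A width-3 tree decomposition is:
Bags: B1 = {1, 3, 4, 9}  B2 = {2, 3, 4, 9}  B3 = {2, 3, 4, 10}  B4 = {2, 4, 8, 9}  B5 = {2, 3, 6, 10}  B6 = {0, 2, 3, 4}  B7 = {3, 4, 5, 9}  B8 = {1, 4, 7, 9}
Tree: B1–B2, B2–B3, B2–B4, B3–B5, B2–B6, B1–B7, B1–B8
Every bag has size at most 4, so the width is 4 − 1 = 3 and tw(G) ≤ 3. Conversely, {2, 4, 8, 9} is a clique of size 4, and the vertices of any clique must share a bag in every tree decomposition; so some bag has ≥ 4 vertices and tw(G) ≥ 3. The upper and lower bounds meet at 3, so that is the treewidth.

3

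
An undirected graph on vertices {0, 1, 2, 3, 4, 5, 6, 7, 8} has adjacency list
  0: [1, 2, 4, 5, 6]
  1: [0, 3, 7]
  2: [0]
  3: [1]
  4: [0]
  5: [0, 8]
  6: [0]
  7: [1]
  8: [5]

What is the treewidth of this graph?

1

A width-1 tree decomposition is:
Bags: B1 = {0, 1}  B2 = {0, 6}  B3 = {0, 2}  B4 = {1, 7}  B5 = {0, 5}  B6 = {5, 8}  B7 = {1, 3}  B8 = {0, 4}
Tree: B1–B2, B2–B3, B1–B4, B1–B5, B5–B6, B4–B7, B2–B8
Each bag holds 2 vertices, so the decomposition has width 1, which upper-bounds the treewidth. G has an edge, so its treewidth is at least 1. The upper and lower bounds meet at 1, so that is the treewidth.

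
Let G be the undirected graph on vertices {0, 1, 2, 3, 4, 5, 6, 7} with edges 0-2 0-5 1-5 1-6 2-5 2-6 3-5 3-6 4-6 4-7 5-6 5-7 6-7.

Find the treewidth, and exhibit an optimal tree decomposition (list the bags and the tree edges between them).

Treewidth 2.
One such decomposition:
Bags: B1 = {5, 6, 7}  B2 = {3, 5, 6}  B3 = {2, 5, 6}  B4 = {4, 6, 7}  B5 = {1, 5, 6}  B6 = {0, 2, 5}
Tree: B1–B2, B2–B3, B1–B4, B2–B5, B3–B6

Every bag has size at most 3, so the width is 3 − 1 = 2 and tw(G) ≤ 2. Conversely, {4, 6, 7} is a clique of size 3, and the vertices of any clique must share a bag in every tree decomposition; so some bag has ≥ 3 vertices and tw(G) ≥ 2. Hence tw(G) = 2 exactly.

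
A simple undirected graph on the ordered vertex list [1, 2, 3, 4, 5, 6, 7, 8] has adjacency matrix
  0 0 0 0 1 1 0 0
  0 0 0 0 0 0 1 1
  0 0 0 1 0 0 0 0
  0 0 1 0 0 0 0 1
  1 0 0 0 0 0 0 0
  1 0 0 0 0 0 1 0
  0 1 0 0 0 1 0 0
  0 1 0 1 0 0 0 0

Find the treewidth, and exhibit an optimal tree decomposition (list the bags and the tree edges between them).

Treewidth 1.
Bags: B1 = {3, 4}  B2 = {4, 8}  B3 = {2, 8}  B4 = {2, 7}  B5 = {6, 7}  B6 = {1, 6}  B7 = {1, 5}
Tree: B1–B2, B2–B3, B3–B4, B4–B5, B5–B6, B6–B7

Every bag has size at most 2, so the width is 2 − 1 = 1 and tw(G) ≤ 1. Since G has at least one edge (e.g. 3–4), it is not an edgeless graph, so tw(G) ≥ 1. Therefore the treewidth is 1.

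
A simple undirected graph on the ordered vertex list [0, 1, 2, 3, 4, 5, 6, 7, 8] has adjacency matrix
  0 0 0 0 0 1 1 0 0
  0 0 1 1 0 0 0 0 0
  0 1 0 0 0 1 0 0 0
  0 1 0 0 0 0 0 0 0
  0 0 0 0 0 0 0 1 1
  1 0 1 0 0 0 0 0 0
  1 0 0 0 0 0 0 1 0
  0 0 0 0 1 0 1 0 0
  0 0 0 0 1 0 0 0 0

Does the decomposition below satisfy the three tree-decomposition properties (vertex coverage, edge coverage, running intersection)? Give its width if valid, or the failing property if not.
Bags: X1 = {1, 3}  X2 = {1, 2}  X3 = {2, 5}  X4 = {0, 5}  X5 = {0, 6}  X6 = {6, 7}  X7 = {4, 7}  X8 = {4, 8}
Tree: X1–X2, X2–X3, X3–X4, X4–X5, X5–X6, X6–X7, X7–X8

Yes; width 1.

Checking the three conditions: (i) the bags cover all of {0, 1, 2, 3, 4, 5, 6, 7, 8}; (ii) for each edge, some bag contains both endpoints; (iii) the bags containing any fixed vertex form a subtree. All hold, so the decomposition is valid with width 2 − 1 = 1.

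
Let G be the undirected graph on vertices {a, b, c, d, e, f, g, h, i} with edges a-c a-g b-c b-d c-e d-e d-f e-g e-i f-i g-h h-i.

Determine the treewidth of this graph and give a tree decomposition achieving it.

Treewidth 3.
One such decomposition:
Bags: B1 = {a, b, c, d}  B2 = {a, c, d, e}  B3 = {a, d, e, g}  B4 = {d, e, f, g}  B5 = {e, f, g, i}  B6 = {f, g, h, i}
Tree: B1–B2, B2–B3, B3–B4, B4–B5, B5–B6

Each bag holds 4 vertices, so the decomposition has width 3, which upper-bounds the treewidth. For the lower bound: the 4 vertex sets {a,b,c}, {d}, {e}, {f,g,h,i} are disjoint, each induces a connected subgraph, and every pair is joined by at least one edge of G. Contracting each set to a single vertex therefore yields K_{4} as a minor, and since treewidth is minor-monotone, tw(G) ≥ tw(K_{4}) = 3. The upper and lower bounds meet at 3, so that is the treewidth.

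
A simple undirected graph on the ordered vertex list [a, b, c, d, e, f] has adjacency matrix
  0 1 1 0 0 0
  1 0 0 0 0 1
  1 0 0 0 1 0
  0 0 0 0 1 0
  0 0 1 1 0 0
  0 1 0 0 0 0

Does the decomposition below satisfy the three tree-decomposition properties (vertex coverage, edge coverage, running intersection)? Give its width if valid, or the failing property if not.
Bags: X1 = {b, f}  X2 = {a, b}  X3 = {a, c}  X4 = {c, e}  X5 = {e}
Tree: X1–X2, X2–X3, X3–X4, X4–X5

A tree decomposition must satisfy three properties: every vertex lies in some bag; for every edge, both endpoints lie together in some bag; and for every vertex, the bags containing it form a connected subtree. Here vertex d appears in no bag, so the decomposition is invalid.

No — vertex d appears in no bag.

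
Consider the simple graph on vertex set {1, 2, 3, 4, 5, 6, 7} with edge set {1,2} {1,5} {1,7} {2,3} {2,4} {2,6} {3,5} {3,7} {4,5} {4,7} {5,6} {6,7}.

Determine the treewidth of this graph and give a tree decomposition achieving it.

Every bag has size at most 4, so the width is 4 − 1 = 3 and tw(G) ≤ 3. For the lower bound: the 4 vertex sets {4,7}, {5,6}, {2}, {3} are disjoint, each induces a connected subgraph, and every pair is joined by at least one edge of G. Contracting each set to a single vertex therefore yields K_{4} as a minor, and since treewidth is minor-monotone, tw(G) ≥ tw(K_{4}) = 3. Hence tw(G) = 3 exactly.

Treewidth 3.
One optimal decomposition is:
Bags: B1 = {2, 4, 5, 7}  B2 = {2, 5, 6, 7}  B3 = {2, 3, 5, 7}  B4 = {1, 2, 5, 7}
Tree: B1–B2, B2–B3, B3–B4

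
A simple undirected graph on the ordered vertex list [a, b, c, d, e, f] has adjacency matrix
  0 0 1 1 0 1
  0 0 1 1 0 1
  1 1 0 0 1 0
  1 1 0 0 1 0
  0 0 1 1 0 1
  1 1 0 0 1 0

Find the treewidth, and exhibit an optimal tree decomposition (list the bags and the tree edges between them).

The largest bag has 4 vertices, giving width 3; this decomposition certifies tw(G) ≤ 3. For the lower bound: the 4 vertex sets {a,d}, {b,c}, {f}, {e} are disjoint, each induces a connected subgraph, and every pair is joined by at least one edge of G. Contracting each set to a single vertex therefore yields K_{4} as a minor, and since treewidth is minor-monotone, tw(G) ≥ tw(K_{4}) = 3. The upper and lower bounds meet at 3, so that is the treewidth.

Treewidth 3.
One optimal decomposition is:
Bags: B1 = {a, c, d, f}  B2 = {b, c, d, f}  B3 = {c, d, e, f}
Tree: B1–B2, B2–B3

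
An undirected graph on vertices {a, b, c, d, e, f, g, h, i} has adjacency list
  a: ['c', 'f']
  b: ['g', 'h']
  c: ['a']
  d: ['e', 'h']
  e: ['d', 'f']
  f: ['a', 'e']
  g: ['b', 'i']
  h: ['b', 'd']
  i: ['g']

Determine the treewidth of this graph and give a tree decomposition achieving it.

Treewidth 1.
One such decomposition:
Bags: B1 = {g, i}  B2 = {b, g}  B3 = {b, h}  B4 = {d, h}  B5 = {d, e}  B6 = {e, f}  B7 = {a, f}  B8 = {a, c}
Tree: B1–B2, B2–B3, B3–B4, B4–B5, B5–B6, B6–B7, B7–B8

The largest bag has 2 vertices, giving width 1; this decomposition certifies tw(G) ≤ 1. Since G has at least one edge (e.g. i–g), it is not an edgeless graph, so tw(G) ≥ 1. Combining the bounds, tw(G) = 1.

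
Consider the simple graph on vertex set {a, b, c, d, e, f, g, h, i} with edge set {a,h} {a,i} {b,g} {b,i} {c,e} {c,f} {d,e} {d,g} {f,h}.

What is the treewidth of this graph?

2

A width-2 tree decomposition is:
Bags: B1 = {a, h, i}  B2 = {f, h, i}  B3 = {c, f, i}  B4 = {c, e, i}  B5 = {d, e, i}  B6 = {d, g, i}  B7 = {b, g, i}
Tree: B1–B2, B2–B3, B3–B4, B4–B5, B5–B6, B6–B7
Each bag holds 3 vertices, so the decomposition has width 2, which upper-bounds the treewidth. For the lower bound, G contains the cycle i–a–h–f–c–e–d–g–b–i, so G is not a forest; only forests have treewidth ≤ 1, hence tw(G) ≥ 2. Combining the bounds, tw(G) = 2.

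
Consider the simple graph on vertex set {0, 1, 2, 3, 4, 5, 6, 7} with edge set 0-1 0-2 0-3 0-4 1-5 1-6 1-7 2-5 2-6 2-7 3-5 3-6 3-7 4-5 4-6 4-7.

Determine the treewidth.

A width-4 tree decomposition is:
Bags: B1 = {1, 2, 3, 4, 5}  B2 = {1, 2, 3, 4, 7}  B3 = {1, 2, 3, 4, 6}  B4 = {0, 1, 2, 3, 4}
Tree: B1–B2, B2–B3, B3–B4
Each bag holds 5 vertices, so the decomposition has width 4, which upper-bounds the treewidth. For the lower bound: the 5 vertex sets {4,5}, {1,7}, {2,6}, {3}, {0} are disjoint, each induces a connected subgraph, and every pair is joined by at least one edge of G. Contracting each set to a single vertex therefore yields K_{5} as a minor, and since treewidth is minor-monotone, tw(G) ≥ tw(K_{5}) = 4. The upper and lower bounds meet at 4, so that is the treewidth.

4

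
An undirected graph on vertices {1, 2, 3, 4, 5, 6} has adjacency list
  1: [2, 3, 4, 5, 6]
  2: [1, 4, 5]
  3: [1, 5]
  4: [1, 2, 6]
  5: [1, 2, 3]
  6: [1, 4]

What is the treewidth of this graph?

A width-2 tree decomposition is:
Bags: B1 = {1, 2, 5}  B2 = {1, 3, 5}  B3 = {1, 2, 4}  B4 = {1, 4, 6}
Tree: B1–B2, B1–B3, B3–B4
Every bag has size at most 3, so the width is 3 − 1 = 2 and tw(G) ≤ 2. Conversely, {1, 2, 4} is a clique of size 3, and the vertices of any clique must share a bag in every tree decomposition; so some bag has ≥ 3 vertices and tw(G) ≥ 2. Combining the bounds, tw(G) = 2.

2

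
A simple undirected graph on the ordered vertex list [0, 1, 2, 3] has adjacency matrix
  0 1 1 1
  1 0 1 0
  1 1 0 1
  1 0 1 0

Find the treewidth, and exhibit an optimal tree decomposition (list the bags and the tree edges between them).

The largest bag has 3 vertices, giving width 2; this decomposition certifies tw(G) ≤ 2. For the lower bound, the 3 vertices {0, 1, 2} are pairwise adjacent, and any tree decomposition puts a clique entirely inside one bag — forcing width ≥ 2. Combining the bounds, tw(G) = 2.

Treewidth 2.
One optimal decomposition is:
Bags: B1 = {0, 2, 3}  B2 = {0, 1, 2}
Tree: B1–B2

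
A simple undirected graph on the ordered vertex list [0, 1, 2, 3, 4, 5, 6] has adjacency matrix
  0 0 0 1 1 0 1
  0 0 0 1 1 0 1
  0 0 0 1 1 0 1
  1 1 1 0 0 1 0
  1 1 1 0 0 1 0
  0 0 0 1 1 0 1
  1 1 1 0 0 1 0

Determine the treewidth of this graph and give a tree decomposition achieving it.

Every bag has size at most 4, so the width is 4 − 1 = 3 and tw(G) ≤ 3. For the lower bound: the 4 vertex sets {0,4}, {1,6}, {3}, {5} are disjoint, each induces a connected subgraph, and every pair is joined by at least one edge of G. Contracting each set to a single vertex therefore yields K_{4} as a minor, and since treewidth is minor-monotone, tw(G) ≥ tw(K_{4}) = 3. Hence tw(G) = 3 exactly.

Treewidth 3.
One optimal decomposition is:
Bags: B1 = {0, 3, 4, 6}  B2 = {1, 3, 4, 6}  B3 = {3, 4, 5, 6}  B4 = {2, 3, 4, 6}
Tree: B1–B2, B2–B3, B3–B4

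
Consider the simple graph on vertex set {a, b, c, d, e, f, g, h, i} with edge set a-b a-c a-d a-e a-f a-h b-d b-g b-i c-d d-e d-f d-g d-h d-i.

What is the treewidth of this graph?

2

A width-2 tree decomposition is:
Bags: B1 = {a, b, d}  B2 = {a, d, h}  B3 = {a, c, d}  B4 = {a, d, e}  B5 = {b, d, i}  B6 = {b, d, g}  B7 = {a, d, f}
Tree: B1–B2, B1–B3, B2–B4, B1–B5, B1–B6, B3–B7
The largest bag has 3 vertices, giving width 2; this decomposition certifies tw(G) ≤ 2. For the lower bound, the 3 vertices {b, d, g} are pairwise adjacent, and any tree decomposition puts a clique entirely inside one bag — forcing width ≥ 2. Therefore the treewidth is 2.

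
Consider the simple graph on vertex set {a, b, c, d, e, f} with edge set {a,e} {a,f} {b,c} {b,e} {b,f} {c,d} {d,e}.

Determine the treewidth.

A width-2 tree decomposition is:
Bags: B1 = {b, c, d}  B2 = {b, d, e}  B3 = {b, e, f}  B4 = {a, e, f}
Tree: B1–B2, B2–B3, B3–B4
Each bag holds 3 vertices, so the decomposition has width 2, which upper-bounds the treewidth. For the lower bound, G contains the cycle c–d–e–b–c, so G is not a forest; only forests have treewidth ≤ 1, hence tw(G) ≥ 2. Hence tw(G) = 2 exactly.

2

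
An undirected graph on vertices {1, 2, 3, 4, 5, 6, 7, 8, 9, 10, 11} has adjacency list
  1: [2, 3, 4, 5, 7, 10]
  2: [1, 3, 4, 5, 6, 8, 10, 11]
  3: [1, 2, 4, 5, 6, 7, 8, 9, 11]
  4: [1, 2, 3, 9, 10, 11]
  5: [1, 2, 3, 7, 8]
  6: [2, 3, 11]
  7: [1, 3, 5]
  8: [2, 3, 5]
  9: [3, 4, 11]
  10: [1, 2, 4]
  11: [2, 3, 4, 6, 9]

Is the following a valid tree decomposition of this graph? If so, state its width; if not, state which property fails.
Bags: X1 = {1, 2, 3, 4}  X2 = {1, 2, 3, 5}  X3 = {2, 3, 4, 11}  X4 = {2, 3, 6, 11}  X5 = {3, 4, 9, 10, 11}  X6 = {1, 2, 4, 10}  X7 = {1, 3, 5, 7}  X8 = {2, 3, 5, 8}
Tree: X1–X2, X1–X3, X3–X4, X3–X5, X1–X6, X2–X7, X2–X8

A tree decomposition must satisfy three properties: every vertex lies in some bag; for every edge, both endpoints lie together in some bag; and for every vertex, the bags containing it form a connected subtree. Here bags containing vertex 10 are not connected in the tree, so the decomposition is invalid.

No — bags containing vertex 10 are not connected in the tree.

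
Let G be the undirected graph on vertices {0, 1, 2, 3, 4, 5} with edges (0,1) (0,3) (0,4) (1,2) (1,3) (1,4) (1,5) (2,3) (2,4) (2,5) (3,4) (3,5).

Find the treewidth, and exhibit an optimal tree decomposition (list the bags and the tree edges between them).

Every bag has size at most 4, so the width is 4 − 1 = 3 and tw(G) ≤ 3. For the lower bound, the 4 vertices {0, 1, 3, 4} are pairwise adjacent, and any tree decomposition puts a clique entirely inside one bag — forcing width ≥ 3. Hence tw(G) = 3 exactly.

Treewidth 3.
One such decomposition:
Bags: B1 = {1, 2, 3, 4}  B2 = {0, 1, 3, 4}  B3 = {1, 2, 3, 5}
Tree: B1–B2, B1–B3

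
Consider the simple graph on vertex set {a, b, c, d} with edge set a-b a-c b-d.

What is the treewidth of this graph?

1

A width-1 tree decomposition is:
Bags: B1 = {a, c}  B2 = {a, b}  B3 = {b, d}
Tree: B1–B2, B2–B3
The largest bag has 2 vertices, giving width 1; this decomposition certifies tw(G) ≤ 1. G has an edge, so its treewidth is at least 1. Therefore the treewidth is 1.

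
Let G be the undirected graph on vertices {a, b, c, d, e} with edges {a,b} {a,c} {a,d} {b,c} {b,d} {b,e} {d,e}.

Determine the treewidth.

2

A width-2 tree decomposition is:
Bags: B1 = {a, b, d}  B2 = {b, d, e}  B3 = {a, b, c}
Tree: B1–B2, B1–B3
The largest bag has 3 vertices, giving width 2; this decomposition certifies tw(G) ≤ 2. Conversely, {b, d, e} is a clique of size 3, and the vertices of any clique must share a bag in every tree decomposition; so some bag has ≥ 3 vertices and tw(G) ≥ 2. The upper and lower bounds meet at 2, so that is the treewidth.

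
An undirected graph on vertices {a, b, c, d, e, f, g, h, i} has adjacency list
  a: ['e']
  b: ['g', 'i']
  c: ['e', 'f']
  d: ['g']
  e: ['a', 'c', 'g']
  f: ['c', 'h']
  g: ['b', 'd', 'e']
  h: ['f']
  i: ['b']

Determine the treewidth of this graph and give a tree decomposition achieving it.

The largest bag has 2 vertices, giving width 1; this decomposition certifies tw(G) ≤ 1. Since G has at least one edge (e.g. e–c), it is not an edgeless graph, so tw(G) ≥ 1. The upper and lower bounds meet at 1, so that is the treewidth.

Treewidth 1.
One such decomposition:
Bags: B1 = {c, e}  B2 = {a, e}  B3 = {c, f}  B4 = {f, h}  B5 = {e, g}  B6 = {b, g}  B7 = {b, i}  B8 = {d, g}
Tree: B1–B2, B1–B3, B3–B4, B2–B5, B5–B6, B6–B7, B5–B8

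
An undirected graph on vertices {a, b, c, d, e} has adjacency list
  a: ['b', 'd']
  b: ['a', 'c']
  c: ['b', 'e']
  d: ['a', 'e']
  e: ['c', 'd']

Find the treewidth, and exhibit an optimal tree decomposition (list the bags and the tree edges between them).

The largest bag has 3 vertices, giving width 2; this decomposition certifies tw(G) ≤ 2. Since c–e–d–a–b–c is a cycle in G, G is not acyclic. Forests are exactly the graphs of treewidth ≤ 1, so tw(G) ≥ 2. The upper and lower bounds meet at 2, so that is the treewidth.

Treewidth 2.
One optimal decomposition is:
Bags: B1 = {c, d, e}  B2 = {a, c, d}  B3 = {a, b, c}
Tree: B1–B2, B2–B3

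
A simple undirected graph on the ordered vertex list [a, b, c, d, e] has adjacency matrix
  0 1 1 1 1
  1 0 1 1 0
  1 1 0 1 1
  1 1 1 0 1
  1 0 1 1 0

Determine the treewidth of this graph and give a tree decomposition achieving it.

Treewidth 3.
One optimal decomposition is:
Bags: B1 = {a, c, d, e}  B2 = {a, b, c, d}
Tree: B1–B2

Each bag holds 4 vertices, so the decomposition has width 3, which upper-bounds the treewidth. For the lower bound, the 4 vertices {a, c, d, e} are pairwise adjacent, and any tree decomposition puts a clique entirely inside one bag — forcing width ≥ 3. Combining the bounds, tw(G) = 3.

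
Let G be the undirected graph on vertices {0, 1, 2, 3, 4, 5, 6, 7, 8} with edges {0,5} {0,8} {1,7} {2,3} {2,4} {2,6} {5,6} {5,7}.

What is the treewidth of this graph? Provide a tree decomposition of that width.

Each bag holds 2 vertices, so the decomposition has width 1, which upper-bounds the treewidth. G has an edge, so its treewidth is at least 1. Combining the bounds, tw(G) = 1.

Treewidth 1.
One optimal decomposition is:
Bags: B1 = {0, 5}  B2 = {5, 7}  B3 = {5, 6}  B4 = {1, 7}  B5 = {2, 6}  B6 = {2, 4}  B7 = {2, 3}  B8 = {0, 8}
Tree: B1–B2, B2–B3, B2–B4, B3–B5, B5–B6, B6–B7, B1–B8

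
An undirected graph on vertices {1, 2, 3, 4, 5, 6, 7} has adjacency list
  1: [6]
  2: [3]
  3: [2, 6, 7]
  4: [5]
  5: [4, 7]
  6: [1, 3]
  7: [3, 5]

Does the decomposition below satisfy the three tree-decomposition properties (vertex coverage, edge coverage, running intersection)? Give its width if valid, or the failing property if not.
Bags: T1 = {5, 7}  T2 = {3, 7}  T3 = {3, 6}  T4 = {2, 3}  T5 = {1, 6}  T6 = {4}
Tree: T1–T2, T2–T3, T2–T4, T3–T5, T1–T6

No — edge (5,4) lies in no bag.

A tree decomposition must satisfy three properties: every vertex lies in some bag; for every edge, both endpoints lie together in some bag; and for every vertex, the bags containing it form a connected subtree. Here edge (5,4) lies in no bag, so the decomposition is invalid.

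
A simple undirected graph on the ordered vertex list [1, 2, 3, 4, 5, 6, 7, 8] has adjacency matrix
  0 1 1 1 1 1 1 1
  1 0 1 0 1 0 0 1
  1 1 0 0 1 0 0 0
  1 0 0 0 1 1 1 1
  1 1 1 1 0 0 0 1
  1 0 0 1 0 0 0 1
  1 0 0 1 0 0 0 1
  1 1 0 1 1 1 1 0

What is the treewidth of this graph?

3

A width-3 tree decomposition is:
Bags: B1 = {1, 4, 5, 8}  B2 = {1, 4, 6, 8}  B3 = {1, 4, 7, 8}  B4 = {1, 2, 5, 8}  B5 = {1, 2, 3, 5}
Tree: B1–B2, B1–B3, B1–B4, B4–B5
Each bag holds 4 vertices, so the decomposition has width 3, which upper-bounds the treewidth. For the lower bound, the 4 vertices {1, 2, 5, 8} are pairwise adjacent, and any tree decomposition puts a clique entirely inside one bag — forcing width ≥ 3. Combining the bounds, tw(G) = 3.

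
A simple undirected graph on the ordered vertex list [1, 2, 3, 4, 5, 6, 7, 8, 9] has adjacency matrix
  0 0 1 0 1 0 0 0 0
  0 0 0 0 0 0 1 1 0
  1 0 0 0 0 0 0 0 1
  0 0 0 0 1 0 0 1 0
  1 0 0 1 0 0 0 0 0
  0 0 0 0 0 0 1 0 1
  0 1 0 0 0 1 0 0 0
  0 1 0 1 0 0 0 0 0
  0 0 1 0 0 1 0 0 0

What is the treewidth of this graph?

2

A width-2 tree decomposition is:
Bags: B1 = {2, 6, 7}  B2 = {2, 6, 9}  B3 = {2, 3, 9}  B4 = {1, 2, 3}  B5 = {1, 2, 5}  B6 = {2, 4, 5}  B7 = {2, 4, 8}
Tree: B1–B2, B2–B3, B3–B4, B4–B5, B5–B6, B6–B7
Each bag holds 3 vertices, so the decomposition has width 2, which upper-bounds the treewidth. Since 2–7–6–9–3–1–5–4–8–2 is a cycle in G, G is not acyclic. Forests are exactly the graphs of treewidth ≤ 1, so tw(G) ≥ 2. Combining the bounds, tw(G) = 2.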